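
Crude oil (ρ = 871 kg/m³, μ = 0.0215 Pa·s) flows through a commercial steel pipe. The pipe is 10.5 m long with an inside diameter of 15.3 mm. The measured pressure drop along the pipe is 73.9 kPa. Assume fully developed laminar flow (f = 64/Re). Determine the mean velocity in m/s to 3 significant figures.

For laminar flow, f = 64/Re with Re = ρVD/μ, so Darcy-Weisbach reduces to ΔP = 32μLV/D². Solving for V: V = ΔP·D²/(32μL) = 7.39e+04·(0.0153)²/(32·0.0215·10.5) = 2.395 m/s.
Check: Re = ρVD/μ = 871·2.395·0.0153/0.0215 = 1484 < 2300, so the laminar assumption holds.

V ≈ 2.39 m/s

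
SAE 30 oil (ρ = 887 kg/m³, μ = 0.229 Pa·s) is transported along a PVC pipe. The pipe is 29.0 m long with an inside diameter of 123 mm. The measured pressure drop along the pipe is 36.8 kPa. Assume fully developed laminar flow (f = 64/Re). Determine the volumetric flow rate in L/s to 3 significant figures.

Q ≈ 31.1 L/s

For laminar flow, f = 64/Re with Re = ρVD/μ, so Darcy-Weisbach reduces to ΔP = 32μLV/D². Solving for V: V = ΔP·D²/(32μL) = 3.68e+04·(0.123)²/(32·0.229·29) = 2.62 m/s.
Check: Re = ρVD/μ = 887·2.62·0.123/0.229 = 1248 < 2300, so the laminar assumption holds.
Q = V·A = 2.62·(π/4·0.123²) = 0.03113 m³/s = 31.1 L/s.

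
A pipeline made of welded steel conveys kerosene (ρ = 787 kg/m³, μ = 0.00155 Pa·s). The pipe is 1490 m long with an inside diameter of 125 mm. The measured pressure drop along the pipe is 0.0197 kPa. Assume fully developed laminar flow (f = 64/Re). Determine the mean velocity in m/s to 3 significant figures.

For laminar flow, f = 64/Re with Re = ρVD/μ, so Darcy-Weisbach reduces to ΔP = 32μLV/D². Solving for V: V = ΔP·D²/(32μL) = 19.7·(0.125)²/(32·0.00155·1490) = 0.004165 m/s.
Check: Re = ρVD/μ = 787·0.004165·0.125/0.00155 = 264.3 < 2300, so the laminar assumption holds.

V ≈ 0.00417 m/s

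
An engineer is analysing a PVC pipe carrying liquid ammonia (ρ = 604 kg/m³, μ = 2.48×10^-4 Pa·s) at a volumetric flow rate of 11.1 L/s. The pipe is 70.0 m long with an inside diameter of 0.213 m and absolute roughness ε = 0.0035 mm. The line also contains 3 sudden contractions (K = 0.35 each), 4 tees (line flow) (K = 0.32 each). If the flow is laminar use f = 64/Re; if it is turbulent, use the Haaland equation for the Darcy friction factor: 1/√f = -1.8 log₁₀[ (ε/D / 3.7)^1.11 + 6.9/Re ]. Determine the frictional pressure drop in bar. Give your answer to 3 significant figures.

ΔP ≈ 0.00225 bar

Q = 11.1 L/s = 11.1/1000 = 0.0111 m³/s.
Cross-sectional area A = πD²/4 = π(0.213)²/4 = 0.03563 m²; mean velocity V = Q/A = 0.0111/0.03563 = 0.3115 m/s.
Reynolds number Re = ρVD/μ = 604 · 0.3115 · 0.213 / 0.000248 = 1.616e+05.
Re > 4000 → turbulent. Relative roughness ε/D = 3.5e-06/0.213 = 1.64e-05. Haaland: 1/√f = -1.8 log₁₀[(1.64e-05/3.7)^1.11 + 6.9/1.616e+05] = -1.8 log₁₀[1.14e-06 + 4.27e-05] = 7.845, so f = 0.01625.
Total minor-loss coefficient ΣK = 3·0.35 + 4·0.32 = 2.33.
ΔP = [f·L/D + ΣK]·(ρV²/2) = [0.01625·70/0.213 + 2.33]·(604·0.3115²/2) = [5.34 + 2.33]·29.31 = 224.8 Pa.
ΔP = 224.8 Pa = 0.00225 bar.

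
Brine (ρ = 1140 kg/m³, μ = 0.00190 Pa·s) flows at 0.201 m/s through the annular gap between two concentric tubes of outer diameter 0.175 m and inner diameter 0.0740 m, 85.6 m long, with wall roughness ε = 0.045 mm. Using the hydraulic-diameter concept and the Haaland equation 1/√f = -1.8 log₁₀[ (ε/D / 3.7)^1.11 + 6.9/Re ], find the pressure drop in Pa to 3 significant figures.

Hydraulic diameter D_h = 4A/P = D_o - D_i = 0.175 - 0.074 = 0.101 m.
Re = ρVD_h/μ = 1140·0.201·0.101/0.0019 = 1.218e+04.
ε/D_h = 4.5e-05/0.101 = 0.000446; Haaland gives 1/√f = -1.8 log₁₀[4.46e-05+0.000566] = 5.785, so f = 0.02988.
ΔP = f(L/D_h)(ρV²/2) = 0.02988·85.6/0.101·23.03 = 583.2 Pa.

ΔP ≈ 583 Pa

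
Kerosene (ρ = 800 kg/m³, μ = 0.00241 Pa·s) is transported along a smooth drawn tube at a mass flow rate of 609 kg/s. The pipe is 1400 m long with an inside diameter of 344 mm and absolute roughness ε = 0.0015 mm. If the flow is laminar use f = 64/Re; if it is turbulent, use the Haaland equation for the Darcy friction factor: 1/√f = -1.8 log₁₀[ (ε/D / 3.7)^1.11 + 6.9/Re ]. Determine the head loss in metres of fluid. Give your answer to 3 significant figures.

A = πD²/4 = π(0.344)²/4 = 0.09294 m²; mean velocity V = ṁ/(ρA) = 609/(800 · 0.09294) = 8.191 m/s.
Reynolds number Re = ρVD/μ = 800 · 8.191 · 0.344 / 0.00241 = 9.353e+05.
Re > 4000 → turbulent. Relative roughness ε/D = 1.5e-06/0.344 = 4.36e-06. Haaland: 1/√f = -1.8 log₁₀[(4.36e-06/3.7)^1.11 + 6.9/9.353e+05] = -1.8 log₁₀[2.63e-07 + 7.38e-06] = 9.21, so f = 0.01179.
Darcy-Weisbach: ΔP = f(L/D)(ρV²/2) = 0.01179·(1400/0.344)·(800·8.191²/2) = 0.01179·4070·2.683e+04 = 1.287e+06 Pa.
Head loss h_f = ΔP/(ρg) = 1.287e+06/(800·9.81) = 164 m.

h_f ≈ 164 m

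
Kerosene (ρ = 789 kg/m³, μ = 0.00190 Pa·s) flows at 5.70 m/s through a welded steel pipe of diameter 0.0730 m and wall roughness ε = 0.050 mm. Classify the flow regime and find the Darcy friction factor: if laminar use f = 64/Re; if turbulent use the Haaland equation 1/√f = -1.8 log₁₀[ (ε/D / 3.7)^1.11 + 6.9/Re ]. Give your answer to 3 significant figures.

Re = ρVD/μ = 789·5.7·0.073/0.0019 = 1.728e+05.
Re > 4000 → turbulent. ε/D = 5e-05/0.073 = 0.000685; Haaland: 1/√f = -1.8 log₁₀[7.19e-05 + 3.99e-05] = 7.112, so f = 0.01977.

f ≈ 0.0198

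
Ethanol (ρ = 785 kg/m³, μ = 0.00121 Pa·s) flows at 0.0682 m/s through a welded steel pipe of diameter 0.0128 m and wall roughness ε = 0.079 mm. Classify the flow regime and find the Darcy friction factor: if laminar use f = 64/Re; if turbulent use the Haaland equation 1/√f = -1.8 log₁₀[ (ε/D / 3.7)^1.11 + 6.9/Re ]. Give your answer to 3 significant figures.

f ≈ 0.113

Re = ρVD/μ = 785·0.0682·0.0128/0.00121 = 566.3.
Re < 2300 → laminar, so f = 64/Re = 0.113 (roughness is irrelevant in laminar flow).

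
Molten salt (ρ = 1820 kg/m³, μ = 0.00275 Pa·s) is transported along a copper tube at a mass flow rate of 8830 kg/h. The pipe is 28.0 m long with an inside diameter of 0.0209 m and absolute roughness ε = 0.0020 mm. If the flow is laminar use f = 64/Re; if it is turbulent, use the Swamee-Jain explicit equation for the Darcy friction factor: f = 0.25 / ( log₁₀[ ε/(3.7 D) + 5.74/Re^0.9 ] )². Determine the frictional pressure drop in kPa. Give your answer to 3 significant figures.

ṁ = 8830 kg/h = 8830/3600 = 2.453 kg/s.
A = πD²/4 = π(0.0209)²/4 = 0.0003431 m²; mean velocity V = ṁ/(ρA) = 2.453/(1820 · 0.0003431) = 3.928 m/s.
Reynolds number Re = ρVD/μ = 1820 · 3.928 · 0.0209 / 0.00275 = 5.434e+04.
Re > 4000 → turbulent. Relative roughness ε/D = 2e-06/0.0209 = 9.57e-05. Swamee-Jain: f = 0.25/(log₁₀[9.57e-05/3.7 + 5.74/5.434e+04^0.9])² = 0.25/(log₁₀[2.59e-05 + 0.000314])² = 0.25/(-3.468)² = 0.02078.
Darcy-Weisbach: ΔP = f(L/D)(ρV²/2) = 0.02078·(28/0.0209)·(1820·3.928²/2) = 0.02078·1340·1.404e+04 = 3.91e+05 Pa.
ΔP = 3.91e+05 Pa = 391 kPa.

ΔP ≈ 391 kPa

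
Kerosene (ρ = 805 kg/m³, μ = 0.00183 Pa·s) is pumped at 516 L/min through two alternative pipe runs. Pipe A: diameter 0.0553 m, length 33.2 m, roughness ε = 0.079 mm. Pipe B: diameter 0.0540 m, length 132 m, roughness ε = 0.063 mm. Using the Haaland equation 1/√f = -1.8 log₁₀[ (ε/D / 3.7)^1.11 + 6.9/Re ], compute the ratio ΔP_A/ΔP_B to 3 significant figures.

ΔP_A/ΔP_B ≈ 0.232

Pipe A: V = Q/A = 0.0086/0.002402 = 3.581 m/s; Re = 8.71e+04; ε/D = 0.00143; Haaland → f = 0.0236; ΔP_A = f(L/D)(ρV²/2) = 7.311e+04 Pa.
Pipe B: V = Q/A = 0.0086/0.00229 = 3.755 m/s; Re = 8.92e+04; ε/D = 0.00117; Haaland → f = 0.02275; ΔP_B = f(L/D)(ρV²/2) = 3.156e+05 Pa.
ΔP_A/ΔP_B = 7.311e+04/3.156e+05 = 0.232.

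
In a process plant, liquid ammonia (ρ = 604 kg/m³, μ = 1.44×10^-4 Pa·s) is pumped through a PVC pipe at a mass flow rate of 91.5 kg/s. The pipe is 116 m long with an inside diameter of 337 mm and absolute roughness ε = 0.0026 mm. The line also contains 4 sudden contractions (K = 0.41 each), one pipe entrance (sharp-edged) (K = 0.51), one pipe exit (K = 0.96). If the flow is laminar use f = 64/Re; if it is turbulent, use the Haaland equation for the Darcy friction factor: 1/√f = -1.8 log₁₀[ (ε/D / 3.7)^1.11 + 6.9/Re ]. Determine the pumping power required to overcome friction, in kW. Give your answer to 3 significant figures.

A = πD²/4 = π(0.337)²/4 = 0.0892 m²; mean velocity V = ṁ/(ρA) = 91.5/(604 · 0.0892) = 1.698 m/s.
Reynolds number Re = ρVD/μ = 604 · 1.698 · 0.337 / 0.000144 = 2.401e+06.
Re > 4000 → turbulent. Relative roughness ε/D = 2.6e-06/0.337 = 7.72e-06. Haaland: 1/√f = -1.8 log₁₀[(7.72e-06/3.7)^1.11 + 6.9/2.401e+06] = -1.8 log₁₀[4.95e-07 + 2.87e-06] = 9.851, so f = 0.01031.
Total minor-loss coefficient ΣK = 4·0.41 + 1·0.51 + 1·0.96 = 3.11.
ΔP = [f·L/D + ΣK]·(ρV²/2) = [0.01031·116/0.337 + 3.11]·(604·1.698²/2) = [3.547 + 3.11]·871.1 = 5799 Pa.
Q = ṁ/ρ = 91.5/604 = 0.1515 m³/s.
Pumping power P = QΔP = 0.1515·5799 = 878.5 W = 0.879 kW.

P ≈ 0.879 kW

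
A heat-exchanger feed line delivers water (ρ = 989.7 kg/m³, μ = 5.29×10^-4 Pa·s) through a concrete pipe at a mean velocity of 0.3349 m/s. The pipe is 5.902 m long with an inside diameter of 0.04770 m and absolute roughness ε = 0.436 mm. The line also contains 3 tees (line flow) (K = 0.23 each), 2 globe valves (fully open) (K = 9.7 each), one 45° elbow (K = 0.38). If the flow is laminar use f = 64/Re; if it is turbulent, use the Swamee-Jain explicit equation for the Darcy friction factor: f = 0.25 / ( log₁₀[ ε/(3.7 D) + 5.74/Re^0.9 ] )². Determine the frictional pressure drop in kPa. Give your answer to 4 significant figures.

Reynolds number Re = ρVD/μ = 989.7 · 0.3349 · 0.0477 / 0.000529 = 2.989e+04.
Re > 4000 → turbulent. Relative roughness ε/D = 0.000436/0.0477 = 0.00914. Swamee-Jain: f = 0.25/(log₁₀[0.00914/3.7 + 5.74/2.989e+04^0.9])² = 0.25/(log₁₀[0.00247 + 0.000538])² = 0.25/(-2.522)² = 0.03932.
Total minor-loss coefficient ΣK = 3·0.23 + 2·9.7 + 1·0.38 = 20.5.
ΔP = [f·L/D + ΣK]·(ρV²/2) = [0.03932·5.902/0.0477 + 20.5]·(989.7·0.3349²/2) = [4.865 + 20.5]·55.5 = 1406 Pa.
ΔP = 1406 Pa = 1.406 kPa.

ΔP ≈ 1.406 kPa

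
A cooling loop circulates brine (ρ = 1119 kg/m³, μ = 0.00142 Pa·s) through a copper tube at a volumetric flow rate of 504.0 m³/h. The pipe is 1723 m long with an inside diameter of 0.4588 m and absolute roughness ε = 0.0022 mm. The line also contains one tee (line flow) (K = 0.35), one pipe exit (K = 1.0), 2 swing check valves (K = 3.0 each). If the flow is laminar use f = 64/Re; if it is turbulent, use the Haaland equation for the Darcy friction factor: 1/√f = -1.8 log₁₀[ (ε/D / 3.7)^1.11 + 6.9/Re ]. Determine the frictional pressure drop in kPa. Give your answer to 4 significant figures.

Q = 504.0 m³/h = 504.0/3600 = 0.14 m³/s.
Cross-sectional area A = πD²/4 = π(0.4588)²/4 = 0.1653 m²; mean velocity V = Q/A = 0.14/0.1653 = 0.8468 m/s.
Reynolds number Re = ρVD/μ = 1119 · 0.8468 · 0.4588 / 0.00142 = 3.062e+05.
Re > 4000 → turbulent. Relative roughness ε/D = 2.2e-06/0.4588 = 4.8e-06. Haaland: 1/√f = -1.8 log₁₀[(4.8e-06/3.7)^1.11 + 6.9/3.062e+05] = -1.8 log₁₀[2.92e-07 + 2.25e-05] = 8.355, so f = 0.01433.
Total minor-loss coefficient ΣK = 1·0.35 + 1·1 + 2·3 = 7.35.
ΔP = [f·L/D + ΣK]·(ρV²/2) = [0.01433·1723/0.4588 + 7.35]·(1119·0.8468²/2) = [53.8 + 7.35]·401.2 = 2.454e+04 Pa.
ΔP = 2.454e+04 Pa = 24.54 kPa.

ΔP ≈ 24.54 kPa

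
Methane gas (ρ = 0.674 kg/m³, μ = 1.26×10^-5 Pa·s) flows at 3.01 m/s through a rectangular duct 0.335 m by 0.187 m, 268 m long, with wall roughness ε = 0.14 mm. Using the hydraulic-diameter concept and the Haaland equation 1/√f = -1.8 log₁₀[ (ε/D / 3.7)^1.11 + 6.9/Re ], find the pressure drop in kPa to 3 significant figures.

ΔP ≈ 0.0802 kPa

Hydraulic diameter D_h = 4A/P = 4·(0.335·0.187)/(2·(0.335+0.187)) = 0.2506/1.044 = 0.24 m.
Re = ρVD_h/μ = 0.674·3.01·0.24/1.26e-05 = 3.865e+04.
ε/D_h = 0.00014/0.24 = 0.000583; Haaland gives 1/√f = -1.8 log₁₀[6.02e-05+0.000179] = 6.52, so f = 0.02353.
ΔP = f(L/D_h)(ρV²/2) = 0.02353·268/0.24·3.053 = 80.2 Pa.
ΔP = 0.0802 kPa.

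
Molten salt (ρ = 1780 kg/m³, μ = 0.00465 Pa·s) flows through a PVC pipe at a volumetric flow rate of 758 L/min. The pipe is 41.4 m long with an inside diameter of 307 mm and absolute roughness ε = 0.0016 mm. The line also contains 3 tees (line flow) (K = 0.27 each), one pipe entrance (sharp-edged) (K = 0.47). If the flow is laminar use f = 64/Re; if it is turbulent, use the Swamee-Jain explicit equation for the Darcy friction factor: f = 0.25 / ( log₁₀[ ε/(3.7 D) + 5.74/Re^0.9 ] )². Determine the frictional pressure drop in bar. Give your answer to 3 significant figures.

ΔP ≈ 0.00123 bar

Q = 758 L/min = 758/60000 = 0.01263 m³/s.
Cross-sectional area A = πD²/4 = π(0.307)²/4 = 0.07402 m²; mean velocity V = Q/A = 0.01263/0.07402 = 0.1707 m/s.
Reynolds number Re = ρVD/μ = 1780 · 0.1707 · 0.307 / 0.00465 = 2.006e+04.
Re > 4000 → turbulent. Relative roughness ε/D = 1.6e-06/0.307 = 5.21e-06. Swamee-Jain: f = 0.25/(log₁₀[5.21e-06/3.7 + 5.74/2.006e+04^0.9])² = 0.25/(log₁₀[1.41e-06 + 0.000771])² = 0.25/(-3.112)² = 0.02581.
Total minor-loss coefficient ΣK = 3·0.27 + 1·0.47 = 1.28.
ΔP = [f·L/D + ΣK]·(ρV²/2) = [0.02581·41.4/0.307 + 1.28]·(1780·0.1707²/2) = [3.48 + 1.28]·25.92 = 123.4 Pa.
ΔP = 123.4 Pa = 0.00123 bar.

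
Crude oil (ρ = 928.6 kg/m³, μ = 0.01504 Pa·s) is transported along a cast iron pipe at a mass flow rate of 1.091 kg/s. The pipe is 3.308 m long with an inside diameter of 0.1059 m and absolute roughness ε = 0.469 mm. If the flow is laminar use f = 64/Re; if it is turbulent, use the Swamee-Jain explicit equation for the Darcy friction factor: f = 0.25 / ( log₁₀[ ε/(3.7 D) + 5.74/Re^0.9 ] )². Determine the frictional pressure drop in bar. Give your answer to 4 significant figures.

A = πD²/4 = π(0.1059)²/4 = 0.008808 m²; mean velocity V = ṁ/(ρA) = 1.091/(928.6 · 0.008808) = 0.1334 m/s.
Reynolds number Re = ρVD/μ = 928.6 · 0.1334 · 0.1059 / 0.015 = 872.1.
Re < 2300 → laminar flow, so f = 64/Re = 64/872.1 = 0.07338 (the turbulent correlation is not needed).
Darcy-Weisbach: ΔP = f(L/D)(ρV²/2) = 0.07338·(3.308/0.1059)·(928.6·0.1334²/2) = 0.07338·31.24·8.261 = 18.94 Pa.
ΔP = 18.94 Pa = 1.894×10^-4 bar.

ΔP ≈ 1.894×10^-4 bar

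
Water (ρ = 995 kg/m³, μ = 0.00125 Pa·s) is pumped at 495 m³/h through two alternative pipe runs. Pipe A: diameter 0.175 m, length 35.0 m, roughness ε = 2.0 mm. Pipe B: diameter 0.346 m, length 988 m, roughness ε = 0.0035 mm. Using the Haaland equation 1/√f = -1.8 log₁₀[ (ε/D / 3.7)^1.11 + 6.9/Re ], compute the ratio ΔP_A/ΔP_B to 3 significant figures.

Pipe A: V = Q/A = 0.1375/0.02405 = 5.717 m/s; Re = 7.963e+05; ε/D = 0.0114; Haaland → f = 0.03982; ΔP_A = f(L/D)(ρV²/2) = 1.295e+05 Pa.
Pipe B: V = Q/A = 0.1375/0.09402 = 1.462 m/s; Re = 4.028e+05; ε/D = 1.01e-05; Haaland → f = 0.01368; ΔP_B = f(L/D)(ρV²/2) = 4.157e+04 Pa.
ΔP_A/ΔP_B = 1.295e+05/4.157e+04 = 3.12.

ΔP_A/ΔP_B ≈ 3.12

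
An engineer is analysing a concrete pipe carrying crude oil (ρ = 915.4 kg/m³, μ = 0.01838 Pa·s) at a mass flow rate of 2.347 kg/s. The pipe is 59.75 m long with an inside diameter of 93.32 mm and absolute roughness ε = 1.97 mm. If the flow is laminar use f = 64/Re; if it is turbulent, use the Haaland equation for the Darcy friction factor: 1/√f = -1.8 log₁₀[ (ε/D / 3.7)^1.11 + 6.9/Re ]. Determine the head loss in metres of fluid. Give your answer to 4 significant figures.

h_f ≈ 0.1684 m

A = πD²/4 = π(0.09332)²/4 = 0.00684 m²; mean velocity V = ṁ/(ρA) = 2.347/(915.4 · 0.00684) = 0.3749 m/s.
Reynolds number Re = ρVD/μ = 915.4 · 0.3749 · 0.09332 / 0.0184 = 1742.
Re < 2300 → laminar flow, so f = 64/Re = 64/1742 = 0.03673 (the turbulent correlation is not needed).
Darcy-Weisbach: ΔP = f(L/D)(ρV²/2) = 0.03673·(59.75/0.09332)·(915.4·0.3749²/2) = 0.03673·640.3·64.31 = 1513 Pa.
Head loss h_f = ΔP/(ρg) = 1513/(915.4·9.81) = 0.1684 m.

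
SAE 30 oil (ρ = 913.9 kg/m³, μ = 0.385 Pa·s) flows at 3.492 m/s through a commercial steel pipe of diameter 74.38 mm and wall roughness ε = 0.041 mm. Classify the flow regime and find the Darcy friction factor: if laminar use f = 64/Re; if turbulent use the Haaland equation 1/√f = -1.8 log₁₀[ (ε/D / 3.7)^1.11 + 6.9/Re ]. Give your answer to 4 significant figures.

Re = ρVD/μ = 913.9·3.492·0.07438/0.385 = 616.6.
Re < 2300 → laminar, so f = 64/Re = 0.1038 (roughness is irrelevant in laminar flow).

f ≈ 0.1038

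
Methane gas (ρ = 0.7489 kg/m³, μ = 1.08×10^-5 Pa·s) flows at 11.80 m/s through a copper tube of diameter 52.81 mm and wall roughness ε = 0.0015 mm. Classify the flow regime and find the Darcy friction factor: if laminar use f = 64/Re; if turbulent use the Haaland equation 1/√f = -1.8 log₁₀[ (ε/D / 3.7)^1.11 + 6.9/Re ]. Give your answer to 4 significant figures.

f ≈ 0.02147

Re = ρVD/μ = 0.7489·11.8·0.05281/1.08e-05 = 4.321e+04.
Re > 4000 → turbulent. ε/D = 1.5e-06/0.05281 = 2.84e-05; Haaland: 1/√f = -1.8 log₁₀[2.1e-06 + 0.00016] = 6.824, so f = 0.02147.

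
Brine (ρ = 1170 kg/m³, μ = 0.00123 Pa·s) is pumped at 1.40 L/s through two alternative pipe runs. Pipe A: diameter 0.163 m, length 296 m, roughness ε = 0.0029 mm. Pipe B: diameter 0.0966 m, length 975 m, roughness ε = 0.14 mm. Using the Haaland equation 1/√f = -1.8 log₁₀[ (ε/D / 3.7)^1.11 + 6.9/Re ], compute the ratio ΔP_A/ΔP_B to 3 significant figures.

ΔP_A/ΔP_B ≈ 0.0233

Pipe A: V = Q/A = 0.0014/0.02087 = 0.06709 m/s; Re = 1.04e+04; ε/D = 1.78e-05; Haaland → f = 0.03057; ΔP_A = f(L/D)(ρV²/2) = 146.2 Pa.
Pipe B: V = Q/A = 0.0014/0.007329 = 0.191 m/s; Re = 1.755e+04; ε/D = 0.00145; Haaland → f = 0.02917; ΔP_B = f(L/D)(ρV²/2) = 6284 Pa.
ΔP_A/ΔP_B = 146.2/6284 = 0.0233.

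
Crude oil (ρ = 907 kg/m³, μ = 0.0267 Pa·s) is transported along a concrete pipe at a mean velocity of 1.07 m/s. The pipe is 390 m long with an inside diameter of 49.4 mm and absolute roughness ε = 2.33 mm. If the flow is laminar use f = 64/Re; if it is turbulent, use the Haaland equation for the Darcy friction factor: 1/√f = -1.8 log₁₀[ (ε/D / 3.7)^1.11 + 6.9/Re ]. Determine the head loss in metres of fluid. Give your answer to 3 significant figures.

h_f ≈ 16.4 m

Reynolds number Re = ρVD/μ = 907 · 1.07 · 0.0494 / 0.0267 = 1796.
Re < 2300 → laminar flow, so f = 64/Re = 64/1796 = 0.03564 (the turbulent correlation is not needed).
Darcy-Weisbach: ΔP = f(L/D)(ρV²/2) = 0.03564·(390/0.0494)·(907·1.07²/2) = 0.03564·7895·519.2 = 1.461e+05 Pa.
Head loss h_f = ΔP/(ρg) = 1.461e+05/(907·9.81) = 16.4 m.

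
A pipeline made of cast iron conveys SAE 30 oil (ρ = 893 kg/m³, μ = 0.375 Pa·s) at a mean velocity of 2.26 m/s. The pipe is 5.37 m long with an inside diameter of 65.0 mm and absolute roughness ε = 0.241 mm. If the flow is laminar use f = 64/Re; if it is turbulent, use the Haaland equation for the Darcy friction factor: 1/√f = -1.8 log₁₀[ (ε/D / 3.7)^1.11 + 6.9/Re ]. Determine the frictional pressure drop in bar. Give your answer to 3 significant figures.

Reynolds number Re = ρVD/μ = 893 · 2.26 · 0.065 / 0.375 = 349.8.
Re < 2300 → laminar flow, so f = 64/Re = 64/349.8 = 0.183 (the turbulent correlation is not needed).
Darcy-Weisbach: ΔP = f(L/D)(ρV²/2) = 0.183·(5.37/0.065)·(893·2.26²/2) = 0.183·82.62·2281 = 3.447e+04 Pa.
ΔP = 3.447e+04 Pa = 0.345 bar.

ΔP ≈ 0.345 bar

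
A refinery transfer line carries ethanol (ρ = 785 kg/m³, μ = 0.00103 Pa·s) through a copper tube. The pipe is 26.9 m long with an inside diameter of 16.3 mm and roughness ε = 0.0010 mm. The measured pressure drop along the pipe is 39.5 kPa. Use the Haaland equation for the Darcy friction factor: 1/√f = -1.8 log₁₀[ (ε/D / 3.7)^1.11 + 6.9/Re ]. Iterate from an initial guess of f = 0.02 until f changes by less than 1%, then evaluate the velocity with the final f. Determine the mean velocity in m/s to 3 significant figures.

V ≈ 1.53 m/s

Rearranging Darcy-Weisbach: V = √(2·ΔP·D/(f·L·ρ)). With ε/D = 1e-06/0.0163 = 6.13e-05, iterate starting from f = 0.02:
  f = 0.02 → V = √(2·3.95e+04·0.0163/(0.02·26.9·785)) = 1.746 m/s; Re = ρVD/μ = 2.169e+04; f → 0.02533
  f = 0.02533 → V = 1.552 m/s; Re = 1.928e+04; f → 0.02608
  f = 0.02608 → V = 1.529 m/s; Re = 1.9e+04; f → 0.02617
Converged (Δf/f < 1%). With the final f = 0.02617: V = √(2·3.95e+04·0.0163/(0.02617·26.9·785)) = 1.526 m/s.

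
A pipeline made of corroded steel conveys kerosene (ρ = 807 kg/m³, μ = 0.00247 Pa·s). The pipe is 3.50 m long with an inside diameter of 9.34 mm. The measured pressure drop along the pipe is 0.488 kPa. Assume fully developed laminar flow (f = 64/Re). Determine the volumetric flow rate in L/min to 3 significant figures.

For laminar flow, f = 64/Re with Re = ρVD/μ, so Darcy-Weisbach reduces to ΔP = 32μLV/D². Solving for V: V = ΔP·D²/(32μL) = 488·(0.00934)²/(32·0.00247·3.5) = 0.1539 m/s.
Check: Re = ρVD/μ = 807·0.1539·0.00934/0.00247 = 469.6 < 2300, so the laminar assumption holds.
Q = V·A = 0.1539·(π/4·0.00934²) = 1.054e-05 m³/s = 0.633 L/min.

Q ≈ 0.633 L/min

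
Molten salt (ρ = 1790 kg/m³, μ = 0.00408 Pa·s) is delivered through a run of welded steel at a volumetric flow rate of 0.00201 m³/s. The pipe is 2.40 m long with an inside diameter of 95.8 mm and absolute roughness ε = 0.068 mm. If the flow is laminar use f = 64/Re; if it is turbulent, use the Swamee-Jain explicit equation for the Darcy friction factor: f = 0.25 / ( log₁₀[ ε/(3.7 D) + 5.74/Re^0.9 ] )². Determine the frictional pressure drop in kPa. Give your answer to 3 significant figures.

ΔP ≈ 0.0540 kPa

Cross-sectional area A = πD²/4 = π(0.0958)²/4 = 0.007208 m²; mean velocity V = Q/A = 0.00201/0.007208 = 0.2789 m/s.
Reynolds number Re = ρVD/μ = 1790 · 0.2789 · 0.0958 / 0.00408 = 1.172e+04.
Re > 4000 → turbulent. Relative roughness ε/D = 6.8e-05/0.0958 = 0.00071. Swamee-Jain: f = 0.25/(log₁₀[0.00071/3.7 + 5.74/1.172e+04^0.9])² = 0.25/(log₁₀[0.000192 + 0.00125])² = 0.25/(-2.841)² = 0.03097.
Darcy-Weisbach: ΔP = f(L/D)(ρV²/2) = 0.03097·(2.4/0.0958)·(1790·0.2789²/2) = 0.03097·25.05·69.59 = 54 Pa.
ΔP = 54 Pa = 0.0540 kPa.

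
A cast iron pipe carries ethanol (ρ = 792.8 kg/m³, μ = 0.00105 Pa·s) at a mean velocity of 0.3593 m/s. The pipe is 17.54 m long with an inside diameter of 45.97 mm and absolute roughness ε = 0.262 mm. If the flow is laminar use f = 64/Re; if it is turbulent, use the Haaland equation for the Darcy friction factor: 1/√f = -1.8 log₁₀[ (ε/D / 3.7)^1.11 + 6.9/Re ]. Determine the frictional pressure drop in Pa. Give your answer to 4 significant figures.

ΔP ≈ 725.0 Pa

Reynolds number Re = ρVD/μ = 792.8 · 0.3593 · 0.04597 / 0.00105 = 1.247e+04.
Re > 4000 → turbulent. Relative roughness ε/D = 0.000262/0.04597 = 0.0057. Haaland: 1/√f = -1.8 log₁₀[(0.0057/3.7)^1.11 + 6.9/1.247e+04] = -1.8 log₁₀[0.000756 + 0.000553] = 5.19, so f = 0.03713.
Darcy-Weisbach: ΔP = f(L/D)(ρV²/2) = 0.03713·(17.54/0.04597)·(792.8·0.3593²/2) = 0.03713·381.6·51.17 = 725 Pa.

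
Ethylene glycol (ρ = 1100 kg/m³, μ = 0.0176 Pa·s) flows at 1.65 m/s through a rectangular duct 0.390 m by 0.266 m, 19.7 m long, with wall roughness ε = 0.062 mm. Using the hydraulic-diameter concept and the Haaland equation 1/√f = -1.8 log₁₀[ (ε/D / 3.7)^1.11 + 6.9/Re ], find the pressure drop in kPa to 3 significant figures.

ΔP ≈ 2.17 kPa

Hydraulic diameter D_h = 4A/P = 4·(0.39·0.266)/(2·(0.39+0.266)) = 0.415/1.312 = 0.3163 m.
Re = ρVD_h/μ = 1100·1.65·0.3163/0.0176 = 3.262e+04.
ε/D_h = 6.2e-05/0.3163 = 0.000196; Haaland gives 1/√f = -1.8 log₁₀[1.79e-05+0.000212] = 6.551, so f = 0.0233.
ΔP = f(L/D_h)(ρV²/2) = 0.0233·19.7/0.3163·1497 = 2173 Pa.
ΔP = 2.17 kPa.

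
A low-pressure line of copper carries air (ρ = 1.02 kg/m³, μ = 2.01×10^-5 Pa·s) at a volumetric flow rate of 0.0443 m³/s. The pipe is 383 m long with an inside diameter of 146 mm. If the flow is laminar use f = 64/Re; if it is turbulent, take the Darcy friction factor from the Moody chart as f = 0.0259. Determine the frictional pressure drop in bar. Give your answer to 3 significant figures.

Cross-sectional area A = πD²/4 = π(0.146)²/4 = 0.01674 m²; mean velocity V = Q/A = 0.0443/0.01674 = 2.646 m/s.
Reynolds number Re = ρVD/μ = 1.02 · 2.646 · 0.146 / 2.01e-05 = 1.96e+04.
Re > 4000 → turbulent; use the Moody-chart value f = 0.0259.
Darcy-Weisbach: ΔP = f(L/D)(ρV²/2) = 0.0259·(383/0.146)·(1.02·2.646²/2) = 0.0259·2623·3.571 = 242.6 Pa.
ΔP = 242.6 Pa = 0.00243 bar.

ΔP ≈ 0.00243 bar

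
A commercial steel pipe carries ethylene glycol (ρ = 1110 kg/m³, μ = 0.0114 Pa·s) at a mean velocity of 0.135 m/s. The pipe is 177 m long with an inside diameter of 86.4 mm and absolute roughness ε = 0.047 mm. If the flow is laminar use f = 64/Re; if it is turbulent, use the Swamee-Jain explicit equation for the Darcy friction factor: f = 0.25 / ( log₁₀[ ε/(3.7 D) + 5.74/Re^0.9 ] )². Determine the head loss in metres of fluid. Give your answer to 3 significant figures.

h_f ≈ 0.107 m

Reynolds number Re = ρVD/μ = 1110 · 0.135 · 0.0864 / 0.0114 = 1136.
Re < 2300 → laminar flow, so f = 64/Re = 64/1136 = 0.05635 (the turbulent correlation is not needed).
Darcy-Weisbach: ΔP = f(L/D)(ρV²/2) = 0.05635·(177/0.0864)·(1110·0.135²/2) = 0.05635·2049·10.11 = 1168 Pa.
Head loss h_f = ΔP/(ρg) = 1168/(1110·9.81) = 0.107 m.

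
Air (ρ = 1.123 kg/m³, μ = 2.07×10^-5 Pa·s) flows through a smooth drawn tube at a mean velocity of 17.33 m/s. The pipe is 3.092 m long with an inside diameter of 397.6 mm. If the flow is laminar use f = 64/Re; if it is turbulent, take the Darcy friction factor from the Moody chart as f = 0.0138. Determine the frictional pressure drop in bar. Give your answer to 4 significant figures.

ΔP ≈ 1.810×10^-4 bar

Reynolds number Re = ρVD/μ = 1.123 · 17.33 · 0.3976 / 2.07e-05 = 3.738e+05.
Re > 4000 → turbulent; use the Moody-chart value f = 0.0138.
Darcy-Weisbach: ΔP = f(L/D)(ρV²/2) = 0.0138·(3.092/0.3976)·(1.123·17.33²/2) = 0.0138·7.777·168.6 = 18.1 Pa.
ΔP = 18.1 Pa = 1.810×10^-4 bar.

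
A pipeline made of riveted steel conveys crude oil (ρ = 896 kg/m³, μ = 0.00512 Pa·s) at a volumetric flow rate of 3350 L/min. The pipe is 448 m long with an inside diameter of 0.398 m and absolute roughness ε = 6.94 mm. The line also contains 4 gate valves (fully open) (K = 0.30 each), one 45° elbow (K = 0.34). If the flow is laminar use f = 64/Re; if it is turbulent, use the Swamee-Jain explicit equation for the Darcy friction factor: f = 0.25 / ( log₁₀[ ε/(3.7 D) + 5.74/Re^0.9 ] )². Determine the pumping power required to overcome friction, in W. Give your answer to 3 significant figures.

P ≈ 280 W

Q = 3350 L/min = 3350/60000 = 0.05583 m³/s.
Cross-sectional area A = πD²/4 = π(0.398)²/4 = 0.1244 m²; mean velocity V = Q/A = 0.05583/0.1244 = 0.4488 m/s.
Reynolds number Re = ρVD/μ = 896 · 0.4488 · 0.398 / 0.00512 = 3.126e+04.
Re > 4000 → turbulent. Relative roughness ε/D = 0.00694/0.398 = 0.0174. Swamee-Jain: f = 0.25/(log₁₀[0.0174/3.7 + 5.74/3.126e+04^0.9])² = 0.25/(log₁₀[0.00471 + 0.000517])² = 0.25/(-2.282)² = 0.04803.
Total minor-loss coefficient ΣK = 4·0.3 + 1·0.34 = 1.54.
ΔP = [f·L/D + ΣK]·(ρV²/2) = [0.04803·448/0.398 + 1.54]·(896·0.4488²/2) = [54.06 + 1.54]·90.23 = 5017 Pa.
Pumping power P = QΔP = 0.05583·5017 = 280.1 W = 280 W.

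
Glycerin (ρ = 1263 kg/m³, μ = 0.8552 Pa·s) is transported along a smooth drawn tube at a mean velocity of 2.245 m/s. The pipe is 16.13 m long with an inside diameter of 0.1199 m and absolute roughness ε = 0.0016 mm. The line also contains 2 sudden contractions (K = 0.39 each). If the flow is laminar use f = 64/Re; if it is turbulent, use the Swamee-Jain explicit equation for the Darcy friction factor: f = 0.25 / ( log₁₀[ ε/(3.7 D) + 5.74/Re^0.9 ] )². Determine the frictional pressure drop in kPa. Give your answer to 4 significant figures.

ΔP ≈ 71.42 kPa

Reynolds number Re = ρVD/μ = 1263 · 2.245 · 0.1199 / 0.855 = 397.5.
Re < 2300 → laminar flow, so f = 64/Re = 64/397.5 = 0.161 (the turbulent correlation is not needed).
Total minor-loss coefficient ΣK = 2·0.39 = 0.78.
ΔP = [f·L/D + ΣK]·(ρV²/2) = [0.161·16.13/0.1199 + 0.78]·(1263·2.245²/2) = [21.66 + 0.78]·3183 = 7.142e+04 Pa.
ΔP = 7.142e+04 Pa = 71.42 kPa.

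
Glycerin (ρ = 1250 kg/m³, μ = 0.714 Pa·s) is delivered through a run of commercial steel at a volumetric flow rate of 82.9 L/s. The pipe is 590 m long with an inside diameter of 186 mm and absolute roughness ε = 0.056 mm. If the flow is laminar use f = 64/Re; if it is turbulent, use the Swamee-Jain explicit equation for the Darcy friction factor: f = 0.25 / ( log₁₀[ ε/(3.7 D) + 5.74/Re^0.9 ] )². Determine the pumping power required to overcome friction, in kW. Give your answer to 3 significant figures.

P ≈ 98.6 kW

Q = 82.9 L/s = 82.9/1000 = 0.0829 m³/s.
Cross-sectional area A = πD²/4 = π(0.186)²/4 = 0.02717 m²; mean velocity V = Q/A = 0.0829/0.02717 = 3.051 m/s.
Reynolds number Re = ρVD/μ = 1250 · 3.051 · 0.186 / 0.714 = 993.5.
Re < 2300 → laminar flow, so f = 64/Re = 64/993.5 = 0.06442 (the turbulent correlation is not needed).
Darcy-Weisbach: ΔP = f(L/D)(ρV²/2) = 0.06442·(590/0.186)·(1250·3.051²/2) = 0.06442·3172·5818 = 1.189e+06 Pa.
Pumping power P = QΔP = 0.0829·1.189e+06 = 98550 W = 98.6 kW.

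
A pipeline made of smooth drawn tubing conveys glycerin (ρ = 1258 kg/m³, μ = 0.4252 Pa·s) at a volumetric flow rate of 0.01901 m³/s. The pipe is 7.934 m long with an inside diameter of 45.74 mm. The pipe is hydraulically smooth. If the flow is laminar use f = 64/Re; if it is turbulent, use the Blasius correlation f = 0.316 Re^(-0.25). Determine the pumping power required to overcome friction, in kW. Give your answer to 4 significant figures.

Cross-sectional area A = πD²/4 = π(0.04574)²/4 = 0.001643 m²; mean velocity V = Q/A = 0.01901/0.001643 = 11.57 m/s.
Reynolds number Re = ρVD/μ = 1258 · 11.57 · 0.04574 / 0.425 = 1566.
Re < 2300 → laminar flow, so f = 64/Re = 64/1566 = 0.04088 (the turbulent correlation is not needed).
Darcy-Weisbach: ΔP = f(L/D)(ρV²/2) = 0.04088·(7.934/0.04574)·(1258·11.57²/2) = 0.04088·173.5·8.419e+04 = 5.97e+05 Pa.
Pumping power P = QΔP = 0.01901·5.97e+05 = 11348 W = 11.35 kW.

P ≈ 11.35 kW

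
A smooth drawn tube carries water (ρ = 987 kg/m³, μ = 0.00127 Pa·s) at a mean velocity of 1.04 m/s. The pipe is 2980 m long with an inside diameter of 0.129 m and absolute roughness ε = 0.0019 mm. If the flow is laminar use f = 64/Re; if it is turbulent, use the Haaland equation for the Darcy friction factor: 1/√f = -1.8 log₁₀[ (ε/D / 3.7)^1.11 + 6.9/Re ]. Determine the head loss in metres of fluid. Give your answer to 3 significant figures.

h_f ≈ 22.6 m

Reynolds number Re = ρVD/μ = 987 · 1.04 · 0.129 / 0.00127 = 1.043e+05.
Re > 4000 → turbulent. Relative roughness ε/D = 1.9e-06/0.129 = 1.47e-05. Haaland: 1/√f = -1.8 log₁₀[(1.47e-05/3.7)^1.11 + 6.9/1.043e+05] = -1.8 log₁₀[1.01e-06 + 6.62e-05] = 7.511, so f = 0.01773.
Darcy-Weisbach: ΔP = f(L/D)(ρV²/2) = 0.01773·(2980/0.129)·(987·1.04²/2) = 0.01773·2.31e+04·533.8 = 2.186e+05 Pa.
Head loss h_f = ΔP/(ρg) = 2.186e+05/(987·9.81) = 22.6 m.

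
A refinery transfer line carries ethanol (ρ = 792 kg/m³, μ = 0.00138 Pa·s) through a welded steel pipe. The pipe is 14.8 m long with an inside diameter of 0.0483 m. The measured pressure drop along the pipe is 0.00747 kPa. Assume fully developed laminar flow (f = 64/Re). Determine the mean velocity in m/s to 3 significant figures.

For laminar flow, f = 64/Re with Re = ρVD/μ, so Darcy-Weisbach reduces to ΔP = 32μLV/D². Solving for V: V = ΔP·D²/(32μL) = 7.47·(0.0483)²/(32·0.00138·14.8) = 0.02666 m/s.
Check: Re = ρVD/μ = 792·0.02666·0.0483/0.00138 = 739.1 < 2300, so the laminar assumption holds.

V ≈ 0.0267 m/s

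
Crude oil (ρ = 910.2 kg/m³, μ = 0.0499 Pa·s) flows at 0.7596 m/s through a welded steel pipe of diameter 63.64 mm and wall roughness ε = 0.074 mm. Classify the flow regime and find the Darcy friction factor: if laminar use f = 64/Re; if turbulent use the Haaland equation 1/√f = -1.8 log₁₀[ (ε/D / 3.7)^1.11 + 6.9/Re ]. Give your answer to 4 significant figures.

f ≈ 0.07258

Re = ρVD/μ = 910.2·0.7596·0.06364/0.0499 = 881.8.
Re < 2300 → laminar, so f = 64/Re = 0.07258 (roughness is irrelevant in laminar flow).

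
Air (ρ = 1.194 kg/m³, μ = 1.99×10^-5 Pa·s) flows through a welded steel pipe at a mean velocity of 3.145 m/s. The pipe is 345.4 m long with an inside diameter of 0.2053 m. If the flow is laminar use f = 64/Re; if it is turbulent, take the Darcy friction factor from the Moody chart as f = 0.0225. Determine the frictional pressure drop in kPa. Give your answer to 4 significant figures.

ΔP ≈ 0.2235 kPa

Reynolds number Re = ρVD/μ = 1.194 · 3.145 · 0.2053 / 1.99e-05 = 3.874e+04.
Re > 4000 → turbulent; use the Moody-chart value f = 0.0225.
Darcy-Weisbach: ΔP = f(L/D)(ρV²/2) = 0.0225·(345.4/0.2053)·(1.194·3.145²/2) = 0.0225·1682·5.905 = 223.5 Pa.
ΔP = 223.5 Pa = 0.2235 kPa.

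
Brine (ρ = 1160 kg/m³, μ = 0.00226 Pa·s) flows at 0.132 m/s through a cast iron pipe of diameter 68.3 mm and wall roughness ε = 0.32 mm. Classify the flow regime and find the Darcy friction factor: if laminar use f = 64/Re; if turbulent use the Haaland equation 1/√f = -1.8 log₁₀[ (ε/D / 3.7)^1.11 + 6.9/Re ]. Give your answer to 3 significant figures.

f ≈ 0.0430

Re = ρVD/μ = 1160·0.132·0.0683/0.00226 = 4627.
Re > 4000 → turbulent. ε/D = 0.00032/0.0683 = 0.00469; Haaland: 1/√f = -1.8 log₁₀[0.000608 + 0.00149] = 4.82, so f = 0.04304.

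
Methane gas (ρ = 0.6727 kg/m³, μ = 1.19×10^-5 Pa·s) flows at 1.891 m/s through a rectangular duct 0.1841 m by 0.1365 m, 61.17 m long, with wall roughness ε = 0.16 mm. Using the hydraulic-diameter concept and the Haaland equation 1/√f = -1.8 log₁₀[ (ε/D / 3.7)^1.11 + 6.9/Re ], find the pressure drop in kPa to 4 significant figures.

ΔP ≈ 0.01346 kPa

Hydraulic diameter D_h = 4A/P = 4·(0.1841·0.1365)/(2·(0.1841+0.1365)) = 0.1005/0.6412 = 0.1568 m.
Re = ρVD_h/μ = 0.6727·1.891·0.1568/1.19e-05 = 1.676e+04.
ε/D_h = 0.00016/0.1568 = 0.00102; Haaland gives 1/√f = -1.8 log₁₀[0.000112+0.000412] = 5.906, so f = 0.02867.
ΔP = f(L/D_h)(ρV²/2) = 0.02867·61.17/0.1568·1.203 = 13.46 Pa.
ΔP = 0.01346 kPa.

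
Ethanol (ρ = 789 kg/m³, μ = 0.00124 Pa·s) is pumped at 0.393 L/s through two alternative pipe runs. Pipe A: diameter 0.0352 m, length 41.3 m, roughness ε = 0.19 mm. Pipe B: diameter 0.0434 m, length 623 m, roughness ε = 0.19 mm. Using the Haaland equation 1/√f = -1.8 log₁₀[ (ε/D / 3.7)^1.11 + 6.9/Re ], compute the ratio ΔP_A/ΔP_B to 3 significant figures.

Pipe A: V = Q/A = 0.000393/0.0009731 = 0.4038 m/s; Re = 9045; ε/D = 0.0054; Haaland → f = 0.0385; ΔP_A = f(L/D)(ρV²/2) = 2906 Pa.
Pipe B: V = Q/A = 0.000393/0.001479 = 0.2657 m/s; Re = 7336; ε/D = 0.00438; Haaland → f = 0.03874; ΔP_B = f(L/D)(ρV²/2) = 1.548e+04 Pa.
ΔP_A/ΔP_B = 2906/1.548e+04 = 0.188.

ΔP_A/ΔP_B ≈ 0.188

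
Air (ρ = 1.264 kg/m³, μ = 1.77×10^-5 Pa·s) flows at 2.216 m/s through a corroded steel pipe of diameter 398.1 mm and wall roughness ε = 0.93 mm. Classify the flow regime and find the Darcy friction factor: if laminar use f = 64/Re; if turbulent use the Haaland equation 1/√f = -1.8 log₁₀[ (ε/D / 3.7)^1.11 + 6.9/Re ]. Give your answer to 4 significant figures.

Re = ρVD/μ = 1.264·2.216·0.3981/1.77e-05 = 6.3e+04.
Re > 4000 → turbulent. ε/D = 0.00093/0.3981 = 0.00234; Haaland: 1/√f = -1.8 log₁₀[0.000281 + 0.00011] = 6.136, so f = 0.02656.

f ≈ 0.02656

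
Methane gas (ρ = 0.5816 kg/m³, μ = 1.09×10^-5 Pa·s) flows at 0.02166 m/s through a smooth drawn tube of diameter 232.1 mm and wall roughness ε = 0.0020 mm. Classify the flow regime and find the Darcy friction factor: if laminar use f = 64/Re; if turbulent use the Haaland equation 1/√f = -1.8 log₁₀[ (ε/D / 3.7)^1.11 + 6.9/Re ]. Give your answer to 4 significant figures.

Re = ρVD/μ = 0.5816·0.02166·0.2321/1.09e-05 = 268.2.
Re < 2300 → laminar, so f = 64/Re = 0.2386 (roughness is irrelevant in laminar flow).

f ≈ 0.2386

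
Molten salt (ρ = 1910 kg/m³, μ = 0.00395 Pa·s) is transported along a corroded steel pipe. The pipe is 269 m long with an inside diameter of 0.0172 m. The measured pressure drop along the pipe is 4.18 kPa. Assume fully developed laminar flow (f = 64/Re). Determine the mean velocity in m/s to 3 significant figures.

For laminar flow, f = 64/Re with Re = ρVD/μ, so Darcy-Weisbach reduces to ΔP = 32μLV/D². Solving for V: V = ΔP·D²/(32μL) = 4180·(0.0172)²/(32·0.00395·269) = 0.03637 m/s.
Check: Re = ρVD/μ = 1910·0.03637·0.0172/0.00395 = 302.5 < 2300, so the laminar assumption holds.

V ≈ 0.0364 m/s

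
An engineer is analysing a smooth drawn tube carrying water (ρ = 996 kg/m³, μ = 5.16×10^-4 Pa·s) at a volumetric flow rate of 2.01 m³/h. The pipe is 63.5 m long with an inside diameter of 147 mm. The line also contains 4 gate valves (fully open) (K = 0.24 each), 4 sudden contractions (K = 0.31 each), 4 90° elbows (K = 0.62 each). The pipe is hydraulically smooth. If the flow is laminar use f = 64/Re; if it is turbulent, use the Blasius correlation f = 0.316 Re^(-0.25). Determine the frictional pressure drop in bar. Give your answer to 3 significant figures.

Q = 2.01 m³/h = 2.01/3600 = 0.0005583 m³/s.
Cross-sectional area A = πD²/4 = π(0.147)²/4 = 0.01697 m²; mean velocity V = Q/A = 0.0005583/0.01697 = 0.0329 m/s.
Reynolds number Re = ρVD/μ = 996 · 0.0329 · 0.147 / 0.000516 = 9335.
Re > 4000 → turbulent. Smooth-pipe (Blasius): f = 0.316 Re^(-0.25) = 0.316/(9335)^0.25 = 0.03215.
Total minor-loss coefficient ΣK = 4·0.24 + 4·0.31 + 4·0.62 = 4.68.
ΔP = [f·L/D + ΣK]·(ρV²/2) = [0.03215·63.5/0.147 + 4.68]·(996·0.0329²/2) = [13.89 + 4.68]·0.539 = 10.01 Pa.
ΔP = 10.01 Pa = 1.00×10^-4 bar.

ΔP ≈ 1.00×10^-4 bar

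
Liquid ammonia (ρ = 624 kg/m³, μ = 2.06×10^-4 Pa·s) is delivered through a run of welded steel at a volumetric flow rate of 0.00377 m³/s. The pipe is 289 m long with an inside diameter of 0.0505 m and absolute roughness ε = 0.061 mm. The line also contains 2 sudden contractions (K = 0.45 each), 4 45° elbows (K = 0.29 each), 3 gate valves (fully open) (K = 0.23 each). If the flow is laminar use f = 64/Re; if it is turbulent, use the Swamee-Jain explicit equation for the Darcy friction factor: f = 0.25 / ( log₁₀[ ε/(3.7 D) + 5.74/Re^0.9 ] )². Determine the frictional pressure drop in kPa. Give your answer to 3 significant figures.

Cross-sectional area A = πD²/4 = π(0.0505)²/4 = 0.002003 m²; mean velocity V = Q/A = 0.00377/0.002003 = 1.882 m/s.
Reynolds number Re = ρVD/μ = 624 · 1.882 · 0.0505 / 0.000206 = 2.879e+05.
Re > 4000 → turbulent. Relative roughness ε/D = 6.1e-05/0.0505 = 0.00121. Swamee-Jain: f = 0.25/(log₁₀[0.00121/3.7 + 5.74/2.879e+05^0.9])² = 0.25/(log₁₀[0.000326 + 7.01e-05])² = 0.25/(-3.402)² = 0.0216.
Total minor-loss coefficient ΣK = 2·0.45 + 4·0.29 + 3·0.23 = 2.75.
ΔP = [f·L/D + ΣK]·(ρV²/2) = [0.0216·289/0.0505 + 2.75]·(624·1.882²/2) = [123.6 + 2.75]·1105 = 1.397e+05 Pa.
ΔP = 1.397e+05 Pa = 140 kPa.

ΔP ≈ 140 kPa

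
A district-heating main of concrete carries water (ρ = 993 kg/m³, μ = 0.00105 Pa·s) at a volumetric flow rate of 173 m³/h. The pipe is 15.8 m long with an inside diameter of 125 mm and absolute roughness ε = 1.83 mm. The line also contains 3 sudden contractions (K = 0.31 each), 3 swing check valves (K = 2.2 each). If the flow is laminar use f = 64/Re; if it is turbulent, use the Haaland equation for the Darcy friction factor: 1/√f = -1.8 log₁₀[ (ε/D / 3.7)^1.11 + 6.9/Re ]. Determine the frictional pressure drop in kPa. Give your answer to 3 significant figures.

Q = 173 m³/h = 173/3600 = 0.04806 m³/s.
Cross-sectional area A = πD²/4 = π(0.125)²/4 = 0.01227 m²; mean velocity V = Q/A = 0.04806/0.01227 = 3.916 m/s.
Reynolds number Re = ρVD/μ = 993 · 3.916 · 0.125 / 0.00105 = 4.629e+05.
Re > 4000 → turbulent. Relative roughness ε/D = 0.00183/0.125 = 0.0146. Haaland: 1/√f = -1.8 log₁₀[(0.0146/3.7)^1.11 + 6.9/4.629e+05] = -1.8 log₁₀[0.00215 + 1.49e-05] = 4.795, so f = 0.04349.
Total minor-loss coefficient ΣK = 3·0.31 + 3·2.2 = 7.53.
ΔP = [f·L/D + ΣK]·(ρV²/2) = [0.04349·15.8/0.125 + 7.53]·(993·3.916²/2) = [5.497 + 7.53]·7614 = 9.918e+04 Pa.
ΔP = 9.918e+04 Pa = 99.2 kPa.

ΔP ≈ 99.2 kPa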